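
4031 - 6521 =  - 2490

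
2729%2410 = 319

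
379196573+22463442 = 401660015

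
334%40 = 14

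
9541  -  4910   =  4631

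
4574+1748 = 6322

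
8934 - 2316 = 6618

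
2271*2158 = 4900818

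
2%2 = 0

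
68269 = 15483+52786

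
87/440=87/440 = 0.20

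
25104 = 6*4184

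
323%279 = 44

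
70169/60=70169/60 = 1169.48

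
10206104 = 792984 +9413120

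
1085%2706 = 1085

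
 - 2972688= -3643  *816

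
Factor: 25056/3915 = 2^5 * 5^(-1) = 32/5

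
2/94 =1/47 = 0.02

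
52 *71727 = 3729804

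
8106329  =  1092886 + 7013443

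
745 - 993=-248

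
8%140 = 8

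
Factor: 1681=41^2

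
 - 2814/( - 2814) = 1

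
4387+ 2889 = 7276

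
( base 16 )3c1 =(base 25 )1DB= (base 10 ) 961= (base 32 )u1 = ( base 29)144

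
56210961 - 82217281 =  - 26006320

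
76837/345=76837/345 =222.72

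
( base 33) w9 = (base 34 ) VB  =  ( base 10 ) 1065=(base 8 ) 2051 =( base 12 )749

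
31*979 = 30349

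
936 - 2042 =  - 1106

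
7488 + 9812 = 17300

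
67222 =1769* 38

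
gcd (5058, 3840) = 6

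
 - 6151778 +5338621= - 813157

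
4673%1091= 309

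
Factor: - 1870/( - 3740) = 2^( - 1)  =  1/2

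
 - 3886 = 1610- 5496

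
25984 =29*896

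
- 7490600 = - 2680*2795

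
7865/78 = 100 + 5/6 = 100.83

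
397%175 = 47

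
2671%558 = 439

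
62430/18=10405/3 = 3468.33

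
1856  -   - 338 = 2194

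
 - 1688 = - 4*422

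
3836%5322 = 3836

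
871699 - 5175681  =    -  4303982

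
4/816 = 1/204 = 0.00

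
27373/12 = 27373/12 = 2281.08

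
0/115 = 0 = 0.00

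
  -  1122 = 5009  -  6131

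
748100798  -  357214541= 390886257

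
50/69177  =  50/69177  =  0.00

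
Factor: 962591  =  7^1 * 17^1*8089^1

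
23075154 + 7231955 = 30307109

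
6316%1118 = 726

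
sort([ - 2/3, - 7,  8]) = [ - 7, - 2/3,8 ]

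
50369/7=7195+ 4/7  =  7195.57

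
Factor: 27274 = 2^1* 13^1 *1049^1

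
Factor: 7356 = 2^2*3^1 * 613^1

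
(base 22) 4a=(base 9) 118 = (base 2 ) 1100010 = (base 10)98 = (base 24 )42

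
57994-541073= - 483079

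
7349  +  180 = 7529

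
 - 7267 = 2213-9480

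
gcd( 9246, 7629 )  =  3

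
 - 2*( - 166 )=332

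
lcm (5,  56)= 280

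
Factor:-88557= - 3^1 * 7^1*4217^1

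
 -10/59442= - 5/29721 = - 0.00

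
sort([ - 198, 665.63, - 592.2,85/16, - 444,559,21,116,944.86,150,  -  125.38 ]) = [- 592.2, - 444 , - 198,-125.38, 85/16,21,116, 150,559,665.63,944.86 ] 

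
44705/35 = 1277 +2/7 = 1277.29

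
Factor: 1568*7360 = 2^11 * 5^1 *7^2* 23^1 = 11540480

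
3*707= 2121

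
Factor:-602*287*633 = - 109365942 = - 2^1*3^1*7^2*41^1*43^1*211^1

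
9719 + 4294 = 14013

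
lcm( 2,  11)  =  22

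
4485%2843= 1642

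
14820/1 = 14820 = 14820.00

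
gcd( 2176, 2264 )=8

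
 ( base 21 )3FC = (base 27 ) 273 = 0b11001110010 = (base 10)1650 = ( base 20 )42A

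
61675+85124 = 146799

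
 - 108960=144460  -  253420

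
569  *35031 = 19932639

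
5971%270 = 31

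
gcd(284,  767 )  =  1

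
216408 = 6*36068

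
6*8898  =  53388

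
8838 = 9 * 982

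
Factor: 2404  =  2^2*601^1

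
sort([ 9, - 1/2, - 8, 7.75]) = [ - 8, - 1/2, 7.75,9 ] 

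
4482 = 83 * 54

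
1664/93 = 1664/93 = 17.89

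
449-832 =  - 383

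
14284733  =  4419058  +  9865675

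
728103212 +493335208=1221438420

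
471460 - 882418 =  - 410958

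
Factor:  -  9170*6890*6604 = -417249305200 = - 2^4*5^2*7^1 * 13^2 * 53^1*127^1*131^1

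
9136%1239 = 463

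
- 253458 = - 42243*6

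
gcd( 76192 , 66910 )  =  2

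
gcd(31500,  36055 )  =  5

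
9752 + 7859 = 17611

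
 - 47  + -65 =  - 112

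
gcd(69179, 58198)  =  1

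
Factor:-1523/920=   -  2^( - 3) * 5^( - 1 )*23^( - 1) *1523^1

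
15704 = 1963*8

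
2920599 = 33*88503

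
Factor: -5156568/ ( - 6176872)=644571/772109 =3^3*13^( - 1 )*23873^1*59393^( - 1 )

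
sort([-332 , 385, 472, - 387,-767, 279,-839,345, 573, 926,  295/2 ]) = [-839, - 767,-387, - 332,295/2,279, 345, 385, 472 , 573 , 926] 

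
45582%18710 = 8162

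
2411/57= 2411/57 = 42.30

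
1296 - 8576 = -7280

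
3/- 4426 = - 3/4426 = - 0.00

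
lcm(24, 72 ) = 72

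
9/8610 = 3/2870 = 0.00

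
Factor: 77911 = 17^1*4583^1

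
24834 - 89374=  - 64540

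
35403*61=2159583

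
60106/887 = 67 + 677/887 = 67.76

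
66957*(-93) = -6227001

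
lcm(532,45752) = 45752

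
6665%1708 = 1541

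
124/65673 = 124/65673= 0.00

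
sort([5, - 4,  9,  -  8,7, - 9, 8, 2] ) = [ -9, - 8,-4,2,5, 7,8,9] 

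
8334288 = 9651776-1317488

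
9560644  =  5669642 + 3891002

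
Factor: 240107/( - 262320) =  - 2^( - 4 ) * 3^( - 1) * 5^(-1) *7^1*1093^( - 1 )*34301^1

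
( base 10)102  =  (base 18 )5c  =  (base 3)10210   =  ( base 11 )93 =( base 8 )146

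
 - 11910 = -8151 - 3759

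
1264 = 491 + 773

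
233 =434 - 201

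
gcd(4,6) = 2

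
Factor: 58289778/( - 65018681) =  - 2^1*3^2*7^( - 1 )*13^ (- 1)*163^1*811^( - 1)*881^ ( - 1) *19867^1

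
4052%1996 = 60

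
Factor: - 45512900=-2^2*5^2*463^1*983^1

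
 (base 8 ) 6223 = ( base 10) 3219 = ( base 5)100334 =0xC93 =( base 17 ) b26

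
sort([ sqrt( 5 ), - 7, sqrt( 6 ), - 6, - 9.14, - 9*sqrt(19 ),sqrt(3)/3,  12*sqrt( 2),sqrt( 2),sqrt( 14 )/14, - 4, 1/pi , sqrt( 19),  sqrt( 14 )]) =[ - 9*sqrt(19) ,-9.14, - 7, - 6, - 4,sqrt( 14)/14,1/pi , sqrt( 3) /3 , sqrt(2) , sqrt( 5 ), sqrt( 6 ), sqrt( 14),sqrt( 19),12 * sqrt(2 ) ]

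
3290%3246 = 44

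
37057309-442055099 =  - 404997790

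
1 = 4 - 3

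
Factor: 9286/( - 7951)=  - 2^1 *4643^1*7951^( - 1 )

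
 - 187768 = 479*( - 392 ) 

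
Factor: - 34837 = - 11^1*3167^1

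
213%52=5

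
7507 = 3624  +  3883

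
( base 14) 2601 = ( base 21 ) f28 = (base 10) 6665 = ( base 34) 5Q1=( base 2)1101000001001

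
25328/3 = 8442 + 2/3 = 8442.67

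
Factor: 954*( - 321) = - 2^1 * 3^3*53^1*107^1  =  - 306234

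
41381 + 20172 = 61553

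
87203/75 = 87203/75 = 1162.71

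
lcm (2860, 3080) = 40040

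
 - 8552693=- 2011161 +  - 6541532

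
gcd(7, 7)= 7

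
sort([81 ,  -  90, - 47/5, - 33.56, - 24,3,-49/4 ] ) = [-90  ,-33.56,-24,- 49/4, - 47/5,3, 81]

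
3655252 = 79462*46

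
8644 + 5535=14179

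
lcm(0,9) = 0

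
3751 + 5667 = 9418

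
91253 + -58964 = 32289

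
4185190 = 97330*43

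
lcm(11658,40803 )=81606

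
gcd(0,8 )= 8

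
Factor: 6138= 2^1*3^2 *11^1*31^1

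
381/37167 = 127/12389 = 0.01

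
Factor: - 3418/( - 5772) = 1709/2886 = 2^( - 1)  *  3^(-1)*13^(-1) *37^( - 1 ) * 1709^1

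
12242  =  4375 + 7867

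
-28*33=-924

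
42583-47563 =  - 4980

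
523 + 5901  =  6424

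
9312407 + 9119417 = 18431824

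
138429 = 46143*3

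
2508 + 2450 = 4958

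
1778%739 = 300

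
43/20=43/20= 2.15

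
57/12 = 19/4 = 4.75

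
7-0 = 7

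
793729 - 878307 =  - 84578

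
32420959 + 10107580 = 42528539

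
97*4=388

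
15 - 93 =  - 78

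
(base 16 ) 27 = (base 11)36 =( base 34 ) 15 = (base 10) 39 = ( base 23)1G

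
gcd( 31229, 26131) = 1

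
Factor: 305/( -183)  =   - 3^(-1) * 5^1 = - 5/3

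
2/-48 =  - 1/24 = - 0.04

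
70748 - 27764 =42984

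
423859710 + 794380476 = 1218240186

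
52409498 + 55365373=107774871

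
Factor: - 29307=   -3^1*9769^1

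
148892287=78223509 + 70668778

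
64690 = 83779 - 19089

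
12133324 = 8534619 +3598705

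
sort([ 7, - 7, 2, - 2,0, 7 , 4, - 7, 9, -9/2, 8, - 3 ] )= [  -  7,- 7, - 9/2, - 3, - 2, 0, 2,4, 7, 7 , 8,9] 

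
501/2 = 250  +  1/2 = 250.50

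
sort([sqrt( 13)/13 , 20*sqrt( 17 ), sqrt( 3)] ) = [ sqrt( 13 ) /13,sqrt(3),20*sqrt( 17) ] 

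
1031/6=171 + 5/6 = 171.83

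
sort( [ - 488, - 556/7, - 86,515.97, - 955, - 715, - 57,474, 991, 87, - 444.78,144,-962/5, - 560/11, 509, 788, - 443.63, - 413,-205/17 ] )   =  [- 955, - 715, - 488, - 444.78 , - 443.63, - 413, - 962/5, - 86,- 556/7, - 57, - 560/11,- 205/17 , 87,144,474,509,515.97, 788,991 ]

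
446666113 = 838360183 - 391694070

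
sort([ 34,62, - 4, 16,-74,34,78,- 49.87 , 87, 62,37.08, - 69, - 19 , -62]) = [-74, - 69, - 62, - 49.87, - 19, - 4, 16,34 , 34 , 37.08, 62, 62,78, 87]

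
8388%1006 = 340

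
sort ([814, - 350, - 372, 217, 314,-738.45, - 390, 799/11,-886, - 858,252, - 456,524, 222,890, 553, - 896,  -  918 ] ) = [ -918 ,-896,-886, - 858, - 738.45, - 456,  -  390, - 372,  -  350, 799/11, 217, 222 , 252,314, 524, 553,  814, 890 ] 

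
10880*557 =6060160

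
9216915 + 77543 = 9294458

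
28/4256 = 1/152 = 0.01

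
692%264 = 164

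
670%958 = 670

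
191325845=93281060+98044785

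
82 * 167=13694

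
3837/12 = 319 + 3/4 = 319.75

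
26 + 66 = 92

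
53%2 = 1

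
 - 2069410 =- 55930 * 37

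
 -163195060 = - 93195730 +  - 69999330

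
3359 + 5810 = 9169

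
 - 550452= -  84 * 6553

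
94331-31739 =62592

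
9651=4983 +4668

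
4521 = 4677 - 156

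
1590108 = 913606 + 676502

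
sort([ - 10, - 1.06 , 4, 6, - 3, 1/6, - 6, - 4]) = [ - 10 , - 6, - 4, - 3, - 1.06,1/6,4, 6]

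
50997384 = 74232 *687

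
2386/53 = 45+1/53  =  45.02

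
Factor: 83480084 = 2^2*47^1*444043^1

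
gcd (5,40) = 5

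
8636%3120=2396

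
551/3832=551/3832 = 0.14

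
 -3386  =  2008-5394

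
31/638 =31/638 = 0.05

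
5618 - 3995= 1623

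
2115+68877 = 70992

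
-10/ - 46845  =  2/9369 = 0.00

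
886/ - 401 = - 886/401 = -2.21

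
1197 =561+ 636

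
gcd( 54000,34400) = 400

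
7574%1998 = 1580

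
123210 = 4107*30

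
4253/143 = 29 + 106/143 = 29.74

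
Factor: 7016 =2^3*877^1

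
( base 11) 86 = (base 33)2S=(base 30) 34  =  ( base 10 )94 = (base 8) 136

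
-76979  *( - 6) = 461874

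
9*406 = 3654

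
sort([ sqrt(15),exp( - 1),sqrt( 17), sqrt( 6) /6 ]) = [ exp( - 1), sqrt( 6)/6, sqrt(15) , sqrt(17) ]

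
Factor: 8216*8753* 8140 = 2^5*5^1*11^1*13^1*37^1 * 79^1 * 8753^1= 585385234720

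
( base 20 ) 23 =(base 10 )43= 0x2b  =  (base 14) 31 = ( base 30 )1d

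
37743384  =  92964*406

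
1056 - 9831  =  -8775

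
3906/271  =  3906/271 = 14.41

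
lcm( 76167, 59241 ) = 533169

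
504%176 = 152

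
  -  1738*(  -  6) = 10428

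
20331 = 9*2259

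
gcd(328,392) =8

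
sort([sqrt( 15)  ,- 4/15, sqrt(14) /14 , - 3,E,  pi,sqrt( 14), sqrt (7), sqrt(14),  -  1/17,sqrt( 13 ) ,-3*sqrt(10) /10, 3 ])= [ - 3, - 3*sqrt( 10) /10, - 4/15, - 1/17,sqrt ( 14) /14, sqrt(7 ),E, 3,pi, sqrt(13 ), sqrt(14) , sqrt (14 ) , sqrt( 15 ) ] 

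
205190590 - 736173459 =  - 530982869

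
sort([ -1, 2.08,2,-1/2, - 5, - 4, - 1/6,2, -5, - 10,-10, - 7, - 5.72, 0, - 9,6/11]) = [ - 10, - 10 , - 9, - 7, - 5.72, - 5, - 5, - 4, - 1, - 1/2, - 1/6, 0, 6/11,2, 2,2.08]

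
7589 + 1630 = 9219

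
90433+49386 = 139819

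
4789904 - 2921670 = 1868234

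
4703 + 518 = 5221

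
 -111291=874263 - 985554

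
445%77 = 60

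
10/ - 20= - 1 + 1/2  =  - 0.50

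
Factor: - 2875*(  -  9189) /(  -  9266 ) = - 26418375/9266 = -  2^( - 1)*3^2*5^3*23^1*41^ ( - 1 )*113^ (-1 )*1021^1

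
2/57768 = 1/28884 = 0.00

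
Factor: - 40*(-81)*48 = 155520 = 2^7*3^5*5^1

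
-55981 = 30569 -86550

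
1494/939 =498/313 =1.59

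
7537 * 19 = 143203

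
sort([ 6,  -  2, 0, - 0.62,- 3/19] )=[ - 2,-0.62, - 3/19, 0, 6 ]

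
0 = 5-5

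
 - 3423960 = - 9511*360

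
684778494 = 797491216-112712722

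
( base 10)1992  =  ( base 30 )26C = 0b11111001000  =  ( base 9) 2653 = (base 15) 8CC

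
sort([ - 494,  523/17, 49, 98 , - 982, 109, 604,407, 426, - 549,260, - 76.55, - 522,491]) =[ - 982, - 549 , - 522, - 494, - 76.55, 523/17,49,98, 109, 260 , 407,  426, 491,604 ] 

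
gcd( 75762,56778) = 6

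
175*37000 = 6475000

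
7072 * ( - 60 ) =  - 424320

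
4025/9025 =161/361 = 0.45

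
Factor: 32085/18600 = 69/40=2^( - 3) * 3^1*5^( - 1)*23^1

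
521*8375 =4363375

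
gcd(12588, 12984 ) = 12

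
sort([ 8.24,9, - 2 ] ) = [-2, 8.24, 9]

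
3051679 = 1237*2467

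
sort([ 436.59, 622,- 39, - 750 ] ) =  [ -750, - 39, 436.59 , 622 ] 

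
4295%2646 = 1649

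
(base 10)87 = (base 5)322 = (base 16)57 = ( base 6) 223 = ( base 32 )2N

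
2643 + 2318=4961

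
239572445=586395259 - 346822814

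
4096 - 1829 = 2267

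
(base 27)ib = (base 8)761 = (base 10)497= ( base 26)J3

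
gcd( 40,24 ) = 8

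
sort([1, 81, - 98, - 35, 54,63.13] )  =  [-98, - 35, 1, 54, 63.13, 81]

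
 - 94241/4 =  - 94241/4 = - 23560.25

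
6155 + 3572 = 9727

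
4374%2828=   1546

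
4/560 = 1/140 = 0.01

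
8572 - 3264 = 5308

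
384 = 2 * 192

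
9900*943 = 9335700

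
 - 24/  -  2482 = 12/1241 = 0.01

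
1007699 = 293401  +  714298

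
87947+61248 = 149195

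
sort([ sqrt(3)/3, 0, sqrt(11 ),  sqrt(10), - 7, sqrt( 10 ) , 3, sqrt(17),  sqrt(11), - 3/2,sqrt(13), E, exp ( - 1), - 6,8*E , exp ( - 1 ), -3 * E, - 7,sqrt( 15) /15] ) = [ - 3*E, - 7, - 7, - 6, - 3/2,0, sqrt( 15 )/15,exp( - 1), exp( - 1), sqrt(3)/3, E, 3,  sqrt( 10),sqrt( 10 ), sqrt(11) , sqrt(11),sqrt(13 ),sqrt( 17), 8*E ] 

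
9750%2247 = 762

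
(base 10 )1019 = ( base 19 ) 2FC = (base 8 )1773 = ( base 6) 4415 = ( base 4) 33323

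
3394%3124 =270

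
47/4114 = 47/4114 = 0.01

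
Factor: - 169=  -  13^2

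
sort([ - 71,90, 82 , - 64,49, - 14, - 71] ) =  [ - 71, -71 , - 64, - 14 , 49,  82 , 90]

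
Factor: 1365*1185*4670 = 2^1* 3^2*5^3* 7^1*13^1*79^1*467^1 =7553841750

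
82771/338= 244 + 23/26 = 244.88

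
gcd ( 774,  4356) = 18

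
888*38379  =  34080552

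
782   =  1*782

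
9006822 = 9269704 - 262882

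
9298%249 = 85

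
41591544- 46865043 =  - 5273499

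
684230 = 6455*106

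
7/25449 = 7/25449 = 0.00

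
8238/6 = 1373 = 1373.00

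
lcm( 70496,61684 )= 493472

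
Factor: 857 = 857^1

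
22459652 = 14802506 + 7657146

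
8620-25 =8595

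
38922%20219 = 18703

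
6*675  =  4050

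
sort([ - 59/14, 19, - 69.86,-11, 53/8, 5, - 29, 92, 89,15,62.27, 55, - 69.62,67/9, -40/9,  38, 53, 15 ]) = [ - 69.86, - 69.62,  -  29, -11, - 40/9,-59/14, 5, 53/8, 67/9,15,15,  19, 38, 53,55 , 62.27, 89,92]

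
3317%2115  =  1202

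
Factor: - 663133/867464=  - 2^ ( - 3 )*13^( -1)*19^( - 1) * 439^(-1 ) * 751^1 * 883^1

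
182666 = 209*874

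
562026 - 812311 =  - 250285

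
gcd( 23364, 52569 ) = 5841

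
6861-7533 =  -  672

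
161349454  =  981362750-820013296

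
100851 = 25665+75186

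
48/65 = 48/65=0.74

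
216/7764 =18/647 =0.03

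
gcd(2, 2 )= 2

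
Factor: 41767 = 11^1 *3797^1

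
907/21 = 43+4/21 = 43.19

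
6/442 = 3/221 = 0.01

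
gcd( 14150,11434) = 2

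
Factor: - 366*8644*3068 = -9706243872 = - 2^5*3^1*13^1* 59^1*61^1*2161^1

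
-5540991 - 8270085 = -13811076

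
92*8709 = 801228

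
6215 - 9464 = - 3249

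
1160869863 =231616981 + 929252882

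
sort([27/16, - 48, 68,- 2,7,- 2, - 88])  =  [ - 88 ,- 48,-2, - 2, 27/16,  7,68 ] 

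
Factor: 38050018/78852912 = 2^(-3 )*3^(-1)*461^1*41269^1*1642769^(  -  1)= 19025009/39426456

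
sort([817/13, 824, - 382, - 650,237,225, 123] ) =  [ - 650, - 382, 817/13, 123, 225, 237, 824 ] 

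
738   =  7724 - 6986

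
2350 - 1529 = 821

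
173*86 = 14878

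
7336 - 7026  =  310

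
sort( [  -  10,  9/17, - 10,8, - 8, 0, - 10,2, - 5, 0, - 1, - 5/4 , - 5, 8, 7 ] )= [- 10,-10, - 10, - 8, - 5, - 5,  -  5/4, - 1, 0, 0,9/17, 2,7,8, 8 ]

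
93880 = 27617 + 66263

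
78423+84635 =163058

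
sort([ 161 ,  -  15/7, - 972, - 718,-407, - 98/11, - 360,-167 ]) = [  -  972, - 718, - 407 , - 360, - 167, - 98/11, - 15/7 , 161 ]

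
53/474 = 53/474 = 0.11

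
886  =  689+197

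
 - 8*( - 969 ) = 7752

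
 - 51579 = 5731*( - 9)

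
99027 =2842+96185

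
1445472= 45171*32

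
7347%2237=636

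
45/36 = 1 + 1/4 = 1.25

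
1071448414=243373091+828075323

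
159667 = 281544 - 121877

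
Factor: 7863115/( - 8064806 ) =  - 2^( - 1 )*5^1 *13^1 *137^1*883^1*4032403^( - 1 ) 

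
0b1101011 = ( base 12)8B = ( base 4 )1223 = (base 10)107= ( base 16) 6B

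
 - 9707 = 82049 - 91756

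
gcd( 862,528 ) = 2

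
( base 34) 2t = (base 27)3G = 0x61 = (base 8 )141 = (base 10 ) 97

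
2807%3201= 2807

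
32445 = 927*35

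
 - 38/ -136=19/68  =  0.28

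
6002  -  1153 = 4849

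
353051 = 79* 4469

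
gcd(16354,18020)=34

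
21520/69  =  311+61/69=311.88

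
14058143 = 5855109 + 8203034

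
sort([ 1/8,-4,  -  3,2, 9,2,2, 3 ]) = [ - 4,  -  3, 1/8,2, 2,2,3,9 ]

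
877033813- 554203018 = 322830795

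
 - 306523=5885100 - 6191623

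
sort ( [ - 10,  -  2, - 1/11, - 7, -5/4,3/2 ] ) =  [ - 10, - 7, - 2,-5/4, -1/11,3/2 ]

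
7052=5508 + 1544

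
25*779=19475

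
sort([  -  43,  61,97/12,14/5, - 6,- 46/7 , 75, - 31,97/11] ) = [ - 43, - 31, - 46/7, -6,  14/5,97/12, 97/11, 61,75]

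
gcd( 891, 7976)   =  1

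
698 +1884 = 2582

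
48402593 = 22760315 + 25642278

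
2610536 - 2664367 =- 53831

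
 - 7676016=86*( - 89256 )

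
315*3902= 1229130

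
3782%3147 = 635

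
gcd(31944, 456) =24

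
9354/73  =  128+ 10/73 =128.14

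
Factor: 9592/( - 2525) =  - 2^3 *5^(-2)*11^1*101^( - 1)*109^1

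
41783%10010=1743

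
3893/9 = 3893/9 = 432.56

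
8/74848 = 1/9356 = 0.00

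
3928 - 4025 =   -  97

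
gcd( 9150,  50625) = 75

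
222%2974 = 222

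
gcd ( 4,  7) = 1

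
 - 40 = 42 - 82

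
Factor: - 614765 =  - 5^1 * 122953^1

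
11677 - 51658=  - 39981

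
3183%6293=3183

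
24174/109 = 221+85/109 = 221.78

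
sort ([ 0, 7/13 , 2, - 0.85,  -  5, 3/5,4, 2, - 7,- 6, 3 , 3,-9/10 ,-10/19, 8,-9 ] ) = [ - 9, - 7,-6, - 5, - 9/10, - 0.85,-10/19, 0, 7/13, 3/5,2, 2, 3,  3, 4, 8]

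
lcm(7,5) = 35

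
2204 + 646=2850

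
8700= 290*30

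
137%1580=137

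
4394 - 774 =3620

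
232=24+208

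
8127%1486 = 697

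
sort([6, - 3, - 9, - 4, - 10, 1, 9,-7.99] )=[-10,- 9, - 7.99, - 4, - 3,1, 6, 9 ] 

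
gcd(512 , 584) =8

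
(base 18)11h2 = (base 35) 59O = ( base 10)6464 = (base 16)1940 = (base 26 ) 9eg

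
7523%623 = 47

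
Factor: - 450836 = - 2^2*41^1 * 2749^1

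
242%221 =21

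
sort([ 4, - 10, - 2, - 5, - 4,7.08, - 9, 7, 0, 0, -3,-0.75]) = [ -10, - 9,-5, - 4,  -  3, - 2,  -  0.75,0,0, 4 , 7,7.08]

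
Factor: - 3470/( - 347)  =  2^1*5^1 = 10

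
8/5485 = 8/5485 = 0.00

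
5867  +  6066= 11933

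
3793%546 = 517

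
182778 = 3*60926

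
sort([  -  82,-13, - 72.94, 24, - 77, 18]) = [- 82, - 77 , - 72.94,-13, 18,24]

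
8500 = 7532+968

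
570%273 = 24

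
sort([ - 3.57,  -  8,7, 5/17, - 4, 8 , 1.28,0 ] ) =[ - 8, - 4, - 3.57,0,5/17 , 1.28,7, 8]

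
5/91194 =5/91194 = 0.00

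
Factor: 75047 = 7^1*71^1*151^1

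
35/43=35/43 = 0.81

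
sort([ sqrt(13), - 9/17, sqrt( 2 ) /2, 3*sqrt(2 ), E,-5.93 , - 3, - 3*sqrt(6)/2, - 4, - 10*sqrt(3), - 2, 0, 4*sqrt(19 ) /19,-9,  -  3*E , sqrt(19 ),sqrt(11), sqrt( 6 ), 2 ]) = [-10*sqrt (3 ), - 9, - 3 * E,-5.93, - 4,-3*sqrt( 6)/2,-3, - 2,  -  9/17, 0, sqrt( 2)/2, 4*sqrt(19 )/19,2, sqrt( 6 ), E , sqrt( 11),sqrt(13), 3*sqrt(2), sqrt(19)]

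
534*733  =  391422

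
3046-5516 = -2470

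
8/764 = 2/191 = 0.01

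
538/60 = 269/30 = 8.97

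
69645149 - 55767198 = 13877951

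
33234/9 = 3692 + 2/3=3692.67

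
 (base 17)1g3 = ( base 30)IO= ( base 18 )1d6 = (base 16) 234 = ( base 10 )564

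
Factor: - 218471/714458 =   -  2^( - 1)*11^1 * 19861^1*357229^( - 1)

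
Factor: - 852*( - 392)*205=68466720  =  2^5*3^1*5^1*7^2*41^1*71^1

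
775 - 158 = 617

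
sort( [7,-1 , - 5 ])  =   [ - 5, - 1,7 ]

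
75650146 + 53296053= 128946199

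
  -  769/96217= - 1 + 95448/96217  =  -0.01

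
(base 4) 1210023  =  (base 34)5ij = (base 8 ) 14413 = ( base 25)a6b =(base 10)6411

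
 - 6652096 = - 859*7744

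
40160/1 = 40160   =  40160.00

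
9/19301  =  9/19301   =  0.00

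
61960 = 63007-1047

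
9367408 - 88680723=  - 79313315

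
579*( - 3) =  - 1737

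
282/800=141/400 = 0.35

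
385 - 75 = 310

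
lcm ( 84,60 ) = 420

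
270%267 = 3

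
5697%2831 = 35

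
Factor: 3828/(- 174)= - 22 = - 2^1*11^1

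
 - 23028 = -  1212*19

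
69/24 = 23/8 = 2.88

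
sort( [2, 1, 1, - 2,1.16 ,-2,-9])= [-9 , - 2, - 2, 1,  1,1.16, 2]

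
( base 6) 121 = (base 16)31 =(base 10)49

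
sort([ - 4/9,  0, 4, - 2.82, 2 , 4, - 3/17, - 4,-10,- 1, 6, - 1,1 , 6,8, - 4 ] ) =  [-10, - 4, - 4, - 2.82, - 1 , - 1, - 4/9, - 3/17, 0 , 1,2,4,4, 6,6, 8]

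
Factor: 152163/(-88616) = -2^(-3) * 3^2*19^( - 1 ) * 29^1=- 261/152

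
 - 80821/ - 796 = 80821/796 = 101.53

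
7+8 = 15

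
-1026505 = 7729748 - 8756253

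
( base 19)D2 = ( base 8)371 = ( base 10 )249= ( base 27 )96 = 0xF9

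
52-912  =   - 860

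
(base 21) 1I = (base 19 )21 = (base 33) 16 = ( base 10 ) 39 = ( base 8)47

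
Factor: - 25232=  - 2^4*19^1*83^1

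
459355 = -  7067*( - 65) 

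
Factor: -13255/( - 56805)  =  3^(-1 )*7^( -1)*11^1*241^1*541^( - 1 ) = 2651/11361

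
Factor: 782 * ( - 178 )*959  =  -2^2*7^1*17^1*23^1*89^1*137^1 = -  133488964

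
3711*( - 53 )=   -  196683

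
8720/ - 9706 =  - 1+493/4853= - 0.90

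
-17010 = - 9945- 7065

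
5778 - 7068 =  - 1290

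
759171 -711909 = 47262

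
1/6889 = 1/6889= 0.00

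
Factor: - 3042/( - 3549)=6/7  =  2^1*3^1*7^ ( - 1 )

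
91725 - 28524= 63201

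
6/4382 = 3/2191 = 0.00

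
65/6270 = 13/1254  =  0.01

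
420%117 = 69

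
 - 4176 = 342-4518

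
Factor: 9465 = 3^1*5^1*631^1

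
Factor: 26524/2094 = 38/3 = 2^1  *3^ ( - 1)*19^1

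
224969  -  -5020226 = 5245195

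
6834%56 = 2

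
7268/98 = 74  +  8/49 = 74.16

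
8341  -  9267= - 926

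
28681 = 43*667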